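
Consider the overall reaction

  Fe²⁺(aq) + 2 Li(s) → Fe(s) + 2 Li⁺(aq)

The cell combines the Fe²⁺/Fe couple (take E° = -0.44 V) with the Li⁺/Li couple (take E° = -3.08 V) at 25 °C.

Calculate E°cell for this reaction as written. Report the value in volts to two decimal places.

+2.64 V

The Fe²⁺/Fe couple has the higher reduction potential, so it is the cathode; Li⁺/Li is oxidised at the anode.
E°cell = E°(cathode) − E°(anode) = (-0.44) − (-3.08) = +2.64 V.
Since E°cell > 0, the reaction is spontaneous under standard conditions.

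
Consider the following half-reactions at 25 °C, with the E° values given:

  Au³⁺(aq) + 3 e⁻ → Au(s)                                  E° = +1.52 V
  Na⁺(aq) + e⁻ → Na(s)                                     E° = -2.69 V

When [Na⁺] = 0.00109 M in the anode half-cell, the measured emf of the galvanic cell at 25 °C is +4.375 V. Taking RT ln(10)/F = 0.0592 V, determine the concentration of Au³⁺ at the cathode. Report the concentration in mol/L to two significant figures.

Au³⁺/Au is the cathode, Na⁺/Na the anode: E°cell = +4.21 V, n = 3.
Overall reaction: Au³⁺(aq) + 3 Na(s) → Au(s) + 3 Na⁺(aq); Q = [Na⁺]^3/[Au³⁺]^1.
From E = E° − (0.0592/n) log Q: log Q = (E° − E)·n/0.0592 = (+4.21 − (+4.375))·3/0.0592 = -8.3615.
So 1·log[Au³⁺] = 3·log(0.00109) − log Q = -8.8877 − (-8.3615) = -0.5262; [Au³⁺] = 10^(-0.5262) ≈ 0.30 M.

0.30 M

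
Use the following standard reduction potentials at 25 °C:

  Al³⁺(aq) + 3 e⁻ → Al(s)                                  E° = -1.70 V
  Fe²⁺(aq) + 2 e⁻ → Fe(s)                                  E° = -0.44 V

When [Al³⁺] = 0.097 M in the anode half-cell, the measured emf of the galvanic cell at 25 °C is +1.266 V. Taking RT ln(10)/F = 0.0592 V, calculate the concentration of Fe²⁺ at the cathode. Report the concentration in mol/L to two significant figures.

Fe²⁺/Fe is the cathode, Al³⁺/Al the anode: E°cell = +1.26 V, n = 6.
Overall reaction: 3 Fe²⁺(aq) + 2 Al(s) → 3 Fe(s) + 2 Al³⁺(aq); Q = [Al³⁺]^2/[Fe²⁺]^3.
From E = E° − (0.0592/n) log Q: log Q = (E° − E)·n/0.0592 = (+1.26 − (+1.266))·6/0.0592 = -0.6081.
So 3·log[Fe²⁺] = 2·log(0.097) − log Q = -2.0265 − (-0.6081) = -1.4184; log[Fe²⁺] = -1.4184 / 3 = -0.4728; [Fe²⁺] = 10^(-0.4728) ≈ 0.34 M.

0.34 M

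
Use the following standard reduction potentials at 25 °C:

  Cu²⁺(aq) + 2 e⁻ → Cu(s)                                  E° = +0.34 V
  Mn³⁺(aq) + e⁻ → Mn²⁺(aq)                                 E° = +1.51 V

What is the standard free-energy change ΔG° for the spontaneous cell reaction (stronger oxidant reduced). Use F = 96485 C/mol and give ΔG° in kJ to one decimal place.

-225.8 kJ

Mn³⁺/Mn²⁺ (E° = +1.51 V) is the cathode; Cu²⁺/Cu (E° = +0.34 V) is the anode, so E°cell = +1.17 V.
Balancing electrons gives n = 2 (lcm of 1 and 2).
ΔG° = −nFE° = −(2)(96485)(+1.17) = -225,775 J = -225.8 kJ.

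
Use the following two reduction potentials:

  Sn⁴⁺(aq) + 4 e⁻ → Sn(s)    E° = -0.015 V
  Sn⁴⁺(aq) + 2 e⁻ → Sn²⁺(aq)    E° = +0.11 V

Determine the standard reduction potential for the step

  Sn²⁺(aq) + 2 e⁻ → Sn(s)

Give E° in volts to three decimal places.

-0.140 V

Sequential free energies add, so n₃E°₃ = n₁E°₁ + n₂E°₂.
With n₃ = 4, and the known step contributing 2×(+0.11) V, the unknown satisfies 2·E° = 4×(-0.015) − 2×(+0.11) = -0.280.
E° = -0.280 / 2 = -0.140 V.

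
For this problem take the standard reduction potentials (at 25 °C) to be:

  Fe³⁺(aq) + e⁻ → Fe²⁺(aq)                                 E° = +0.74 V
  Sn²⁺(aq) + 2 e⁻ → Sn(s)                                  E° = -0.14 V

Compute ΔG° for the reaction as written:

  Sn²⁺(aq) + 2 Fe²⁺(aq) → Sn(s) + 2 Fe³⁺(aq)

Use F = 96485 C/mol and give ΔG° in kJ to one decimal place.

As written, Sn²⁺/Sn is reduced (cathode) and Fe³⁺/Fe²⁺ is oxidised (anode), so E°cell = (-0.14) − (+0.74) = -0.88 V.
Balancing electrons gives n = 2.
ΔG° = −nFE° = −(2)(96485)(-0.88) = 169,814 J = +169.8 kJ.

+169.8 kJ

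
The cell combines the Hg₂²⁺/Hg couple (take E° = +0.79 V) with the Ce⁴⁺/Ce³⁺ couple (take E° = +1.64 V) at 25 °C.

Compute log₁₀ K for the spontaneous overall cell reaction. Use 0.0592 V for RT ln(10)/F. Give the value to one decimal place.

Cathode: Ce⁴⁺/Ce³⁺; anode: Hg₂²⁺/Hg. E°cell = +0.85 V, n = 2.
log K = nE°cell / 0.0592 = (2)(+0.85) / 0.0592 = 28.7.

28.7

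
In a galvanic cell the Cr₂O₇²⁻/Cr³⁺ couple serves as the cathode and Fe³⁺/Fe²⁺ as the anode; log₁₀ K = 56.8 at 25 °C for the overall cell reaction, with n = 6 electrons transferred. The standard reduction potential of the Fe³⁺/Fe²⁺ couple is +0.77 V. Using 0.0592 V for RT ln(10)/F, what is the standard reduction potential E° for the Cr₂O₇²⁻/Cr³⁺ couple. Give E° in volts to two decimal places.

E°cell = (0.0592/n)·log K = (0.0592/6)(56.8) = +0.560 V.
Since Cr₂O₇²⁻/Cr³⁺ is the cathode and Fe³⁺/Fe²⁺ the anode, E°cell = E°(Cr₂O₇²⁻/Cr³⁺) − E°(Fe³⁺/Fe²⁺).
So E°(Cr₂O₇²⁻/Cr³⁺) = E°cell + E°(Fe³⁺/Fe²⁺) = +0.560 + (+0.77) = +1.33 V.

+1.33 V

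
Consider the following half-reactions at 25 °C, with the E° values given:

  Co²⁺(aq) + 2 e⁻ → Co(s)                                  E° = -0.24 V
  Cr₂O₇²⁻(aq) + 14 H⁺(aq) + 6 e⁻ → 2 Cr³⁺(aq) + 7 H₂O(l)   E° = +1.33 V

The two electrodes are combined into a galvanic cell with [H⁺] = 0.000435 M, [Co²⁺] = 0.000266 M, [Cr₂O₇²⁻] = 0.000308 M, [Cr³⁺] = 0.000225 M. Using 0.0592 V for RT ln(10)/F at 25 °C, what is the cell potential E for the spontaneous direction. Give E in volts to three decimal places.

Cr₂O₇²⁻/Cr³⁺ is the cathode (higher E°), Co²⁺/Co the anode: E°cell = +1.33 − (-0.24) = +1.57 V, n = 6.
Overall: Cr₂O₇²⁻(aq) + 14 H⁺(aq) + 3 Co(s) → 2 Cr³⁺(aq) + 7 H₂O(l) + 3 Co²⁺(aq)
Q = [Cr³⁺]^2·[Co²⁺]^3 / ([Cr₂O₇²⁻]·[H⁺]^14); log Q = 32.552.
E = E° − (0.0592/n) log Q = +1.57 − (0.0592/6)(32.552) = +1.249 V.

+1.249 V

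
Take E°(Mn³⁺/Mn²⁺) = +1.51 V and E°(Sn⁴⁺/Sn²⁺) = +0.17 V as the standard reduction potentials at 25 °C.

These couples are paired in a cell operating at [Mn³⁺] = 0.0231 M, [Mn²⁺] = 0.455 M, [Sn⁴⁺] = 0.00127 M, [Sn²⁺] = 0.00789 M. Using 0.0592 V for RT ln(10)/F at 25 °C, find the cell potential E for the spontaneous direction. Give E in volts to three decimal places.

+1.287 V

Mn³⁺/Mn²⁺ is the cathode (higher E°), Sn⁴⁺/Sn²⁺ the anode: E°cell = +1.51 − (+0.17) = +1.34 V, n = 2.
Overall: 2 Mn³⁺(aq) + Sn²⁺(aq) → 2 Mn²⁺(aq) + Sn⁴⁺(aq)
Q = [Mn²⁺]^2·[Sn⁴⁺] / ([Mn³⁺]^2·[Sn²⁺]); log Q = 1.796.
E = E° − (0.0592/n) log Q = +1.34 − (0.0592/2)(1.796) = +1.287 V.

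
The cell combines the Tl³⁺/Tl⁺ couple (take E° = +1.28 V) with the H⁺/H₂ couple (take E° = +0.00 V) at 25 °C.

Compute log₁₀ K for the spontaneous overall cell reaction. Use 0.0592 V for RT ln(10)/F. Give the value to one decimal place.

43.2

Cathode: Tl³⁺/Tl⁺; anode: H⁺/H₂. E°cell = +1.28 V, n = 2.
log K = nE°cell / 0.0592 = (2)(+1.28) / 0.0592 = 43.2.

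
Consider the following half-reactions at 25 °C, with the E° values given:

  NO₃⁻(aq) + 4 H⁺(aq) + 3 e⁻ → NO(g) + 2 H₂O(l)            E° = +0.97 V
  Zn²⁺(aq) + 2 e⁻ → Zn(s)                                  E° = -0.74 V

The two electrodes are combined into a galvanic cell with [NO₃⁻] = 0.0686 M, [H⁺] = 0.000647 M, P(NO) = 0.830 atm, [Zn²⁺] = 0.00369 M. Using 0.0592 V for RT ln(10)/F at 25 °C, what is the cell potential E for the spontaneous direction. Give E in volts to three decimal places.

+1.509 V

NO₃⁻/NO is the cathode (higher E°), Zn²⁺/Zn the anode: E°cell = +0.97 − (-0.74) = +1.71 V, n = 6.
Overall: 2 NO₃⁻(aq) + 8 H⁺(aq) + 3 Zn(s) → 2 NO(g) + 4 H₂O(l) + 3 Zn²⁺(aq)
Q = P(NO)^2·[Zn²⁺]^3 / ([NO₃⁻]^2·[H⁺]^8); log Q = 20.379.
E = E° − (0.0592/n) log Q = +1.71 − (0.0592/6)(20.379) = +1.509 V.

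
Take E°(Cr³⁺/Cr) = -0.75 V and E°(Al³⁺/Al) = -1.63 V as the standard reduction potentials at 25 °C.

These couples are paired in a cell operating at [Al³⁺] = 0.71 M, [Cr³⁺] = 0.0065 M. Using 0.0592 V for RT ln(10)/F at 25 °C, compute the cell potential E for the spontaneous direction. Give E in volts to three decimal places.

Cr³⁺/Cr is the cathode (higher E°), Al³⁺/Al the anode: E°cell = -0.75 − (-1.63) = +0.88 V, n = 3.
Overall: Cr³⁺(aq) + Al(s) → Cr(s) + Al³⁺(aq)
Q = [Al³⁺] / ([Cr³⁺]); log Q = 2.038.
E = E° − (0.0592/n) log Q = +0.88 − (0.0592/3)(2.038) = +0.840 V.

+0.840 V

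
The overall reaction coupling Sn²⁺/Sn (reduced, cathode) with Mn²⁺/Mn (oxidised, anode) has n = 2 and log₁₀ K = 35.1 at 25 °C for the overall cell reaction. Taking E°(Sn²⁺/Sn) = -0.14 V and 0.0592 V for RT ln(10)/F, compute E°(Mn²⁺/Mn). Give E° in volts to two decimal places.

-1.18 V

E°cell = (0.0592/n)·log K = (0.0592/2)(35.1) = +1.039 V.
Since Sn²⁺/Sn is the cathode and Mn²⁺/Mn the anode, E°cell = E°(Sn²⁺/Sn) − E°(Mn²⁺/Mn).
So E°(Mn²⁺/Mn) = E°(Sn²⁺/Sn) − E°cell = (-0.14) − (+1.039) = -1.18 V.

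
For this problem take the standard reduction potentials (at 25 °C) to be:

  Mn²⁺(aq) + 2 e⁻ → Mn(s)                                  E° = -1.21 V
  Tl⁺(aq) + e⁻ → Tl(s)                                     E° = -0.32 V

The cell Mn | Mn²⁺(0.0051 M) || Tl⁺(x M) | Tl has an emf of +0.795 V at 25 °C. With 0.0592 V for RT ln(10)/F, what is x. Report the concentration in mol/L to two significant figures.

0.0018 M

Tl⁺/Tl is the cathode, Mn²⁺/Mn the anode: E°cell = +0.89 V, n = 2.
Overall reaction: 2 Tl⁺(aq) + Mn(s) → 2 Tl(s) + Mn²⁺(aq); Q = [Mn²⁺]^1/[Tl⁺]^2.
From E = E° − (0.0592/n) log Q: log Q = (E° − E)·n/0.0592 = (+0.89 − (+0.795))·2/0.0592 = 3.2095.
So 2·log[Tl⁺] = 1·log(0.0051) − log Q = -2.2924 − (3.2095) = -5.5019; log[Tl⁺] = -5.5019 / 2 = -2.7510; [Tl⁺] = 10^(-2.7510) ≈ 0.0018 M.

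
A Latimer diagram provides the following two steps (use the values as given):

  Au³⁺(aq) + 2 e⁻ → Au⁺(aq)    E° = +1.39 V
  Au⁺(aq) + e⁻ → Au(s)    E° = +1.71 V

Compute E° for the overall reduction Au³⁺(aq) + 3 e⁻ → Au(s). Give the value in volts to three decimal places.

+1.497 V

Adding the free-energy changes (−nFE°) of the two steps gives −n₃FE°₃ = −n₁FE°₁ − n₂FE°₂.
E°₃ = (2×+1.39 + 1×+1.71) / 3 = (+4.490) / 3 = +1.497 V.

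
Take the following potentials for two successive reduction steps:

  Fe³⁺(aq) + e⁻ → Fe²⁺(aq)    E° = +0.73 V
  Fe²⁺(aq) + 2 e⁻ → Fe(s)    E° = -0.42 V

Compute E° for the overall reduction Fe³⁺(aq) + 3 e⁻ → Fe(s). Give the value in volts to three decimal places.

-0.037 V

Standard free energies of sequential steps add: ΔG°₃ = ΔG°₁ + ΔG°₂, so n₃E°₃ = n₁E°₁ + n₂E°₂.
E°₃ = (1×+0.73 + 2×-0.42) / 3 = (-0.110) / 3 = -0.037 V.
E° values themselves are not directly additive — weighting by electron count is essential.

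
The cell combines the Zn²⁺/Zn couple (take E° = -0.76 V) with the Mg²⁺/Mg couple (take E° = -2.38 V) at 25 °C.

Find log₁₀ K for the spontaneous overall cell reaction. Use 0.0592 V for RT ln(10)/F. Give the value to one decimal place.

Cathode: Zn²⁺/Zn; anode: Mg²⁺/Mg. E°cell = +1.62 V, n = 2.
log K = nE°cell / 0.0592 = (2)(+1.62) / 0.0592 = 54.7.

54.7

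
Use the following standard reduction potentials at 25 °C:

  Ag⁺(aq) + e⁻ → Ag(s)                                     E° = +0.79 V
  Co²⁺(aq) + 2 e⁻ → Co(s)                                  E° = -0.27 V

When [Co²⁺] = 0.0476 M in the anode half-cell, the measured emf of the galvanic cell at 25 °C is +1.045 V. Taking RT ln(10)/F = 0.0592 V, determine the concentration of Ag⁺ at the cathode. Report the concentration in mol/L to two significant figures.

Ag⁺/Ag is the cathode, Co²⁺/Co the anode: E°cell = +1.06 V, n = 2.
Overall reaction: 2 Ag⁺(aq) + Co(s) → 2 Ag(s) + Co²⁺(aq); Q = [Co²⁺]^1/[Ag⁺]^2.
From E = E° − (0.0592/n) log Q: log Q = (E° − E)·n/0.0592 = (+1.06 − (+1.045))·2/0.0592 = 0.5068.
So 2·log[Ag⁺] = 1·log(0.0476) − log Q = -1.3224 − (0.5068) = -1.8292; log[Ag⁺] = -1.8292 / 2 = -0.9146; [Ag⁺] = 10^(-0.9146) ≈ 0.12 M.

0.12 M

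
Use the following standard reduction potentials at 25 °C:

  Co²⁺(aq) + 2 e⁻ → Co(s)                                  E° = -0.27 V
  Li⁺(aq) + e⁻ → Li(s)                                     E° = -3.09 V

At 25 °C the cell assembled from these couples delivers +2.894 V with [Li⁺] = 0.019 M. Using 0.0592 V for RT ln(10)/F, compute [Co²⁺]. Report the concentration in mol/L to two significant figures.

0.11 M

Co²⁺/Co is the cathode, Li⁺/Li the anode: E°cell = +2.82 V, n = 2.
Overall reaction: Co²⁺(aq) + 2 Li(s) → Co(s) + 2 Li⁺(aq); Q = [Li⁺]^2/[Co²⁺]^1.
From E = E° − (0.0592/n) log Q: log Q = (E° − E)·n/0.0592 = (+2.82 − (+2.894))·2/0.0592 = -2.5000.
So 1·log[Co²⁺] = 2·log(0.019) − log Q = -3.4425 − (-2.5000) = -0.9425; [Co²⁺] = 10^(-0.9425) ≈ 0.11 M.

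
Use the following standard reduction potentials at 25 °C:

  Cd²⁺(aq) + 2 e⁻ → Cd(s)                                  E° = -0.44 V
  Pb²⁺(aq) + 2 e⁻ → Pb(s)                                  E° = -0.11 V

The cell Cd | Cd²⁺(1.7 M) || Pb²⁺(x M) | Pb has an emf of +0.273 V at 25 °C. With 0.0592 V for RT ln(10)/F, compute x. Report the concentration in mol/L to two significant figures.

Pb²⁺/Pb is the cathode, Cd²⁺/Cd the anode: E°cell = +0.33 V, n = 2.
Overall reaction: Pb²⁺(aq) + Cd(s) → Pb(s) + Cd²⁺(aq); Q = [Cd²⁺]^1/[Pb²⁺]^1.
From E = E° − (0.0592/n) log Q: log Q = (E° − E)·n/0.0592 = (+0.33 − (+0.273))·2/0.0592 = 1.9257.
So 1·log[Pb²⁺] = 1·log(1.7) − log Q = 0.2304 − (1.9257) = -1.6953; [Pb²⁺] = 10^(-1.6953) ≈ 0.020 M.

0.020 M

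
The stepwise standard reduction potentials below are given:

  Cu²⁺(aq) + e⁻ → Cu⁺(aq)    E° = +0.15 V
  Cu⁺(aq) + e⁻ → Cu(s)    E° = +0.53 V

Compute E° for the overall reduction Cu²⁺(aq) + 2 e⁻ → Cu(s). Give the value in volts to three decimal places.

Adding the free-energy changes (−nFE°) of the two steps gives −n₃FE°₃ = −n₁FE°₁ − n₂FE°₂.
E°₃ = (1×+0.15 + 1×+0.53) / 2 = (+0.680) / 2 = +0.340 V.

+0.340 V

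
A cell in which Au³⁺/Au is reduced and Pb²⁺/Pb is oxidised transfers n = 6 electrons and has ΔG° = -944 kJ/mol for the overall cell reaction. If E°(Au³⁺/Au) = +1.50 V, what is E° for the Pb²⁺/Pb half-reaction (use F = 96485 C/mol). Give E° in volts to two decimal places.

-0.13 V

E°cell = −ΔG°/(nF) = −(-944×10³)/((6)(96485)) = +1.631 V.
Since Au³⁺/Au is the cathode and Pb²⁺/Pb the anode, E°cell = E°(Au³⁺/Au) − E°(Pb²⁺/Pb).
So E°(Pb²⁺/Pb) = E°(Au³⁺/Au) − E°cell = (+1.50) − (+1.631) = -0.13 V.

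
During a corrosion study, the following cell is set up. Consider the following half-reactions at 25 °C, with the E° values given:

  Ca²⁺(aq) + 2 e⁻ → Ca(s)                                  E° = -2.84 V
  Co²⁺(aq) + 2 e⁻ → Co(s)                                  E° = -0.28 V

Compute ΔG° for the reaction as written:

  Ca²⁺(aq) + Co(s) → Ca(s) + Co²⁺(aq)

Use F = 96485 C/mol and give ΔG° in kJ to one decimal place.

+494.0 kJ

As written, Ca²⁺/Ca is reduced (cathode) and Co²⁺/Co is oxidised (anode), so E°cell = (-2.84) − (-0.28) = -2.56 V.
Balancing electrons gives n = 2.
ΔG° = −nFE° = −(2)(96485)(-2.56) = 494,003 J = +494.0 kJ.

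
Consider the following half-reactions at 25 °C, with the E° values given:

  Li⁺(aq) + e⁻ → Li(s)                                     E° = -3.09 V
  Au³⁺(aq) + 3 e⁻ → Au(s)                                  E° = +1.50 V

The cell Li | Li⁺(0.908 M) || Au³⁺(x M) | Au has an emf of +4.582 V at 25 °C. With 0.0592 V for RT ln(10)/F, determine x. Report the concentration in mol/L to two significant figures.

0.29 M

Au³⁺/Au is the cathode, Li⁺/Li the anode: E°cell = +4.59 V, n = 3.
Overall reaction: Au³⁺(aq) + 3 Li(s) → Au(s) + 3 Li⁺(aq); Q = [Li⁺]^3/[Au³⁺]^1.
From E = E° − (0.0592/n) log Q: log Q = (E° − E)·n/0.0592 = (+4.59 − (+4.582))·3/0.0592 = 0.4054.
So 1·log[Au³⁺] = 3·log(0.908) − log Q = -0.1257 − (0.4054) = -0.5311; [Au³⁺] = 10^(-0.5311) ≈ 0.29 M.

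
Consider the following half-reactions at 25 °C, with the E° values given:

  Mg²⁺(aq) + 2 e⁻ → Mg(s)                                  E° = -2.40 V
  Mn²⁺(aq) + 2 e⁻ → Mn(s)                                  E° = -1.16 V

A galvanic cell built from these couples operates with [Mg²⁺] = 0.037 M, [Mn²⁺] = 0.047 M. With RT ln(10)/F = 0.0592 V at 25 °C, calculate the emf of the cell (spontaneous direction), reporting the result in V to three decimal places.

Mn²⁺/Mn is the cathode (higher E°), Mg²⁺/Mg the anode: E°cell = -1.16 − (-2.40) = +1.24 V, n = 2.
Overall: Mn²⁺(aq) + Mg(s) → Mn(s) + Mg²⁺(aq)
Q = [Mg²⁺] / ([Mn²⁺]); log Q = -0.104.
E = E° − (0.0592/n) log Q = +1.24 − (0.0592/2)(-0.104) = +1.243 V.

+1.243 V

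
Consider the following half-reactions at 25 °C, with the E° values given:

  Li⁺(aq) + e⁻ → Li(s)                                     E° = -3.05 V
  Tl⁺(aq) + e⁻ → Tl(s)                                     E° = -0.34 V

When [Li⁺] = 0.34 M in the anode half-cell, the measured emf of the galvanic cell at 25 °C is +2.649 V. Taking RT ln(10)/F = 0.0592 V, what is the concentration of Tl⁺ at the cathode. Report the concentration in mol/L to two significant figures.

0.032 M

Tl⁺/Tl is the cathode, Li⁺/Li the anode: E°cell = +2.71 V, n = 1.
Overall reaction: Tl⁺(aq) + Li(s) → Tl(s) + Li⁺(aq); Q = [Li⁺]^1/[Tl⁺]^1.
From E = E° − (0.0592/n) log Q: log Q = (E° − E)·n/0.0592 = (+2.71 − (+2.649))·1/0.0592 = 1.0304.
So 1·log[Tl⁺] = 1·log(0.34) − log Q = -0.4685 − (1.0304) = -1.4989; [Tl⁺] = 10^(-1.4989) ≈ 0.032 M.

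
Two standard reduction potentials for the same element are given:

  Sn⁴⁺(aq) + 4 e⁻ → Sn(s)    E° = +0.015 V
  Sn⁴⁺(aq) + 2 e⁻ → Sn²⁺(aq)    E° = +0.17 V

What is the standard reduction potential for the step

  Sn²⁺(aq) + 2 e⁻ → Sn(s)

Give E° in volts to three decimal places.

-0.140 V

Sequential free energies add, so n₃E°₃ = n₁E°₁ + n₂E°₂.
With n₃ = 4, and the known step contributing 2×(+0.17) V, the unknown satisfies 2·E° = 4×(+0.015) − 2×(+0.17) = -0.280.
E° = -0.280 / 2 = -0.140 V.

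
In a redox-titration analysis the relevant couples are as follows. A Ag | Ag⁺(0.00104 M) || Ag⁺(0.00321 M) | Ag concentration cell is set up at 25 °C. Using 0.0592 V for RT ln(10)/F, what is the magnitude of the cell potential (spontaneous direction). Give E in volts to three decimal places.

+0.029 V

For a concentration cell E°cell = 0. The 0.00321 M side is the cathode (reduction is favoured where [Ag⁺] is higher).
With n = 1, E = −(0.0592/1) log([Ag⁺]ₐₙ/[Ag⁺]꜀ₐₜ) = −(0.0592/1) log(0.00104/0.00321) = −(0.0592/1)(-0.489) = +0.029 V.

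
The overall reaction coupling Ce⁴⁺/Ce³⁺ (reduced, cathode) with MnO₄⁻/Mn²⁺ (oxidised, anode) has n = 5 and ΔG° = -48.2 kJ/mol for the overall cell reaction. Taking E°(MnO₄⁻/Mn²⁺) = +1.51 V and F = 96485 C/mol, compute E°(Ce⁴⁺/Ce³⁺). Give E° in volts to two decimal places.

+1.61 V

E°cell = −ΔG°/(nF) = −(-48.2×10³)/((5)(96485)) = +0.100 V.
Since Ce⁴⁺/Ce³⁺ is the cathode and MnO₄⁻/Mn²⁺ the anode, E°cell = E°(Ce⁴⁺/Ce³⁺) − E°(MnO₄⁻/Mn²⁺).
So E°(Ce⁴⁺/Ce³⁺) = E°cell + E°(MnO₄⁻/Mn²⁺) = +0.100 + (+1.51) = +1.61 V.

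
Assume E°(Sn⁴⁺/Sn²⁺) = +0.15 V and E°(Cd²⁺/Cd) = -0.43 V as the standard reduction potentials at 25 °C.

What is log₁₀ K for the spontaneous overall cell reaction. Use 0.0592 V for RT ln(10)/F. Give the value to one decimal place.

19.6

Cathode: Sn⁴⁺/Sn²⁺; anode: Cd²⁺/Cd. E°cell = +0.58 V, n = 2.
log K = nE°cell / 0.0592 = (2)(+0.58) / 0.0592 = 19.6.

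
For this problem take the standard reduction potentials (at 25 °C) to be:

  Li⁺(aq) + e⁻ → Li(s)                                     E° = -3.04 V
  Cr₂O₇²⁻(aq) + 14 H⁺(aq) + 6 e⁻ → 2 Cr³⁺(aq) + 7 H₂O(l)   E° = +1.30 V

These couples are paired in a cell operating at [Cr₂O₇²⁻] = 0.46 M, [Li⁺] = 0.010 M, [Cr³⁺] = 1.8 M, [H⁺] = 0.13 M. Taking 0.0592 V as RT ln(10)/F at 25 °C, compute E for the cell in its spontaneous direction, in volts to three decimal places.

+4.328 V

Cr₂O₇²⁻/Cr³⁺ is the cathode (higher E°), Li⁺/Li the anode: E°cell = +1.30 − (-3.04) = +4.34 V, n = 6.
Overall: Cr₂O₇²⁻(aq) + 14 H⁺(aq) + 6 Li(s) → 2 Cr³⁺(aq) + 7 H₂O(l) + 6 Li⁺(aq)
Q = [Cr³⁺]^2·[Li⁺]^6 / ([Cr₂O₇²⁻]·[H⁺]^14); log Q = 1.253.
E = E° − (0.0592/n) log Q = +4.34 − (0.0592/6)(1.253) = +4.328 V.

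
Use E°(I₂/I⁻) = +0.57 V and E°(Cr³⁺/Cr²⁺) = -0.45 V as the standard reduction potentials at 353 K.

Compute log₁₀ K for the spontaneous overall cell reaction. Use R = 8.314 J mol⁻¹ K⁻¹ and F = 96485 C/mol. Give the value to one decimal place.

Cathode: I₂/I⁻; anode: Cr³⁺/Cr²⁺. E°cell = (+0.57) − (-0.45) = +1.02 V, with n = 2.
ΔG° = −nFE° = −RT ln K, so ln K = nFE°/(RT) = (2)(96485)(+1.02) / ((8.314)(353)) = 67.066.
log₁₀ K = 67.066 / ln 10 = 29.1.

29.1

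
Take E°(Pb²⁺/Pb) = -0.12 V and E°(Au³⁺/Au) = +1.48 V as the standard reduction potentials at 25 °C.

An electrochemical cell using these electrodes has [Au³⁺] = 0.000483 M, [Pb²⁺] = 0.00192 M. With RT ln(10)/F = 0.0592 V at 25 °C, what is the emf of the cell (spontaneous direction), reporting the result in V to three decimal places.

+1.615 V

Au³⁺/Au is the cathode (higher E°), Pb²⁺/Pb the anode: E°cell = +1.48 − (-0.12) = +1.60 V, n = 6.
Overall: 2 Au³⁺(aq) + 3 Pb(s) → 2 Au(s) + 3 Pb²⁺(aq)
Q = [Pb²⁺]^3 / ([Au³⁺]^2); log Q = -1.518.
E = E° − (0.0592/n) log Q = +1.60 − (0.0592/6)(-1.518) = +1.615 V.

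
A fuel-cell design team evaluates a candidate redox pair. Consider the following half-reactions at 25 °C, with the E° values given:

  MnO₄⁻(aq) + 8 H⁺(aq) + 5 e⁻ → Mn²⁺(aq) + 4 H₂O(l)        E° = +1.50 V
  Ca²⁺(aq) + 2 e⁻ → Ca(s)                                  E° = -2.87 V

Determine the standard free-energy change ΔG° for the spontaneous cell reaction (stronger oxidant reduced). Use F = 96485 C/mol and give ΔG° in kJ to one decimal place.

MnO₄⁻/Mn²⁺ (E° = +1.50 V) is the cathode; Ca²⁺/Ca (E° = -2.87 V) is the anode, so E°cell = +4.37 V.
Balancing electrons gives n = 10 (lcm of 5 and 2).
ΔG° = −nFE° = −(10)(96485)(+4.37) = -4,216,394 J = -4216.4 kJ.

-4216.4 kJ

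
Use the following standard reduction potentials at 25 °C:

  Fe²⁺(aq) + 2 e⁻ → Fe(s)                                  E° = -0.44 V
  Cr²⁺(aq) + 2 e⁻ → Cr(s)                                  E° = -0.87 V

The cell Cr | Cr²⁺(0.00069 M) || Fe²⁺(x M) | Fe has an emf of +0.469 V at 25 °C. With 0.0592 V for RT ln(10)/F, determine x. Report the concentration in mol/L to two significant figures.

0.014 M

Fe²⁺/Fe is the cathode, Cr²⁺/Cr the anode: E°cell = +0.43 V, n = 2.
Overall reaction: Fe²⁺(aq) + Cr(s) → Fe(s) + Cr²⁺(aq); Q = [Cr²⁺]^1/[Fe²⁺]^1.
From E = E° − (0.0592/n) log Q: log Q = (E° − E)·n/0.0592 = (+0.43 − (+0.469))·2/0.0592 = -1.3176.
So 1·log[Fe²⁺] = 1·log(0.00069) − log Q = -3.1612 − (-1.3176) = -1.8436; [Fe²⁺] = 10^(-1.8436) ≈ 0.014 M.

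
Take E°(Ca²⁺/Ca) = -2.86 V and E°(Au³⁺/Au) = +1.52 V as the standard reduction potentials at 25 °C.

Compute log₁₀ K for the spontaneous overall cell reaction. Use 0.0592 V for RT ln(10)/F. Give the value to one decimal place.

443.9

Cathode: Au³⁺/Au; anode: Ca²⁺/Ca. E°cell = +4.38 V, n = 6.
log K = nE°cell / 0.0592 = (6)(+4.38) / 0.0592 = 443.9.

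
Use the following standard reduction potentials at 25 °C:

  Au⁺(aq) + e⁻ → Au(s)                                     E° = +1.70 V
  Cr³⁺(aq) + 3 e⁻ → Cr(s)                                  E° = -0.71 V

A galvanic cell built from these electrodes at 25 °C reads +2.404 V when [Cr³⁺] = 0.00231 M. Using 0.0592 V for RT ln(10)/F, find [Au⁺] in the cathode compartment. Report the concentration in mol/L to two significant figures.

0.10 M

Au⁺/Au is the cathode, Cr³⁺/Cr the anode: E°cell = +2.41 V, n = 3.
Overall reaction: 3 Au⁺(aq) + Cr(s) → 3 Au(s) + Cr³⁺(aq); Q = [Cr³⁺]^1/[Au⁺]^3.
From E = E° − (0.0592/n) log Q: log Q = (E° − E)·n/0.0592 = (+2.41 − (+2.404))·3/0.0592 = 0.3041.
So 3·log[Au⁺] = 1·log(0.00231) − log Q = -2.6364 − (0.3041) = -2.9405; log[Au⁺] = -2.9405 / 3 = -0.9802; [Au⁺] = 10^(-0.9802) ≈ 0.10 M.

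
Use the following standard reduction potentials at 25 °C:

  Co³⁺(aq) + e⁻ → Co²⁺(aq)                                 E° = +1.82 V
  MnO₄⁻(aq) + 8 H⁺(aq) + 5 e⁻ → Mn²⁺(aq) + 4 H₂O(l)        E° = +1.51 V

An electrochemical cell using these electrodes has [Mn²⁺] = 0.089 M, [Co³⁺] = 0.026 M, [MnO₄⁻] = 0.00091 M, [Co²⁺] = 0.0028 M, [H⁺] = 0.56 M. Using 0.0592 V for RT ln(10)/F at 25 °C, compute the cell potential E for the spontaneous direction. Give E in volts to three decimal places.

+0.415 V

Co³⁺/Co²⁺ is the cathode (higher E°), MnO₄⁻/Mn²⁺ the anode: E°cell = +1.82 − (+1.51) = +0.31 V, n = 5.
Overall: 5 Co³⁺(aq) + Mn²⁺(aq) + 4 H₂O(l) → 5 Co²⁺(aq) + MnO₄⁻(aq) + 8 H⁺(aq)
Q = [Co²⁺]^5·[MnO₄⁻]·[H⁺]^8 / ([Co³⁺]^5·[Mn²⁺]); log Q = -8.844.
E = E° − (0.0592/n) log Q = +0.31 − (0.0592/5)(-8.844) = +0.415 V.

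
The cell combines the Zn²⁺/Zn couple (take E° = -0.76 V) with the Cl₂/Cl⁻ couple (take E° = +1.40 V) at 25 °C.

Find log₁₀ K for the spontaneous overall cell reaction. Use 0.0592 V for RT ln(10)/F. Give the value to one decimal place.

73.0

Cathode: Cl₂/Cl⁻; anode: Zn²⁺/Zn. E°cell = +2.16 V, n = 2.
log K = nE°cell / 0.0592 = (2)(+2.16) / 0.0592 = 73.0.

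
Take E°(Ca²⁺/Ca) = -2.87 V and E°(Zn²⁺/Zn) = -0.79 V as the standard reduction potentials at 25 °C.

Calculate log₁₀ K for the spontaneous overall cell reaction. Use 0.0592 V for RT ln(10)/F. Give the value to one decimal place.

70.3

Cathode: Zn²⁺/Zn; anode: Ca²⁺/Ca. E°cell = +2.08 V, n = 2.
log K = nE°cell / 0.0592 = (2)(+2.08) / 0.0592 = 70.3.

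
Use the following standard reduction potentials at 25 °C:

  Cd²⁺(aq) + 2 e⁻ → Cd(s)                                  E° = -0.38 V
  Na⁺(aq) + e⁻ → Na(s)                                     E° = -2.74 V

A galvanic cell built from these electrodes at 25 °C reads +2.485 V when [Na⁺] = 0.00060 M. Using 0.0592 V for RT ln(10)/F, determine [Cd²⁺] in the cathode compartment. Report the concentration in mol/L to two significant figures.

Cd²⁺/Cd is the cathode, Na⁺/Na the anode: E°cell = +2.36 V, n = 2.
Overall reaction: Cd²⁺(aq) + 2 Na(s) → Cd(s) + 2 Na⁺(aq); Q = [Na⁺]^2/[Cd²⁺]^1.
From E = E° − (0.0592/n) log Q: log Q = (E° − E)·n/0.0592 = (+2.36 − (+2.485))·2/0.0592 = -4.2230.
So 1·log[Cd²⁺] = 2·log(0.0006) − log Q = -6.4437 − (-4.2230) = -2.2207; [Cd²⁺] = 10^(-2.2207) ≈ 0.0060 M.

0.0060 M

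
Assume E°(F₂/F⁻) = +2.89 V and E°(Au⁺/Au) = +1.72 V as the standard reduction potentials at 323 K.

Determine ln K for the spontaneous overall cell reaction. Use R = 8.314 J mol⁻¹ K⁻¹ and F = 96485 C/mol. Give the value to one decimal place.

84.1

Cathode: F₂/F⁻; anode: Au⁺/Au. E°cell = (+2.89) − (+1.72) = +1.17 V, with n = 2.
ΔG° = −nFE° = −RT ln K, so ln K = nFE°/(RT) = (2)(96485)(+1.17) / ((8.314)(323)) = 84.074.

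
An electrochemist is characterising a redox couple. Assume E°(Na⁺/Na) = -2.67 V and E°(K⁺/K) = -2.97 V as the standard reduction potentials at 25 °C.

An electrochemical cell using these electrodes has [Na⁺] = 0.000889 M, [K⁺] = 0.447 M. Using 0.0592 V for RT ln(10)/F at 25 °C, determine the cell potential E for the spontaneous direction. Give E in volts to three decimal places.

Na⁺/Na is the cathode (higher E°), K⁺/K the anode: E°cell = -2.67 − (-2.97) = +0.30 V, n = 1.
Overall: Na⁺(aq) + K(s) → Na(s) + K⁺(aq)
Q = [K⁺] / ([Na⁺]); log Q = 2.701.
E = E° − (0.0592/n) log Q = +0.30 − (0.0592/1)(2.701) = +0.140 V.

+0.140 V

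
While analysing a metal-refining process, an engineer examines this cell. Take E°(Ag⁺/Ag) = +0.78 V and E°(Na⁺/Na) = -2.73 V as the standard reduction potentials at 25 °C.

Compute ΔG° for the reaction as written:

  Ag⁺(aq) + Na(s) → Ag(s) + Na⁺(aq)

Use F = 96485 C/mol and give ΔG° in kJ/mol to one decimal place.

As written, Ag⁺/Ag is reduced (cathode) and Na⁺/Na is oxidised (anode), so E°cell = (+0.78) − (-2.73) = +3.51 V.
Balancing electrons gives n = 1.
ΔG° = −nFE° = −(1)(96485)(+3.51) = -338,662 J = -338.7 kJ/mol.

-338.7 kJ/mol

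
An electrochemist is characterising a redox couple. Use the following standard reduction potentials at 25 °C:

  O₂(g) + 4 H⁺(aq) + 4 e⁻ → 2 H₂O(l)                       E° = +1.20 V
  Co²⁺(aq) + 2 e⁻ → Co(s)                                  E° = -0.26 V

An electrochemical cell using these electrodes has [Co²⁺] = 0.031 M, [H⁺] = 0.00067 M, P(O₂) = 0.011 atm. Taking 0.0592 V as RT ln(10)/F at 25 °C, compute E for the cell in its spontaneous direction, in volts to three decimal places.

+1.288 V

O₂/H₂O is the cathode (higher E°), Co²⁺/Co the anode: E°cell = +1.20 − (-0.26) = +1.46 V, n = 4.
Overall: O₂(g) + 4 H⁺(aq) + 2 Co(s) → 2 H₂O(l) + 2 Co²⁺(aq)
Q = [Co²⁺]^2 / (P(O₂)·[H⁺]^4); log Q = 11.637.
E = E° − (0.0592/n) log Q = +1.46 − (0.0592/4)(11.637) = +1.288 V.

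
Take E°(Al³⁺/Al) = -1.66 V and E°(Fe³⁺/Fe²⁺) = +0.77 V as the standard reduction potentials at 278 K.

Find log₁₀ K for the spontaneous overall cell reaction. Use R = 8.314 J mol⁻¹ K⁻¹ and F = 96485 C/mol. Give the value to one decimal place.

132.2

Cathode: Fe³⁺/Fe²⁺; anode: Al³⁺/Al. E°cell = (+0.77) − (-1.66) = +2.43 V, with n = 3.
ΔG° = −nFE° = −RT ln K, so ln K = nFE°/(RT) = (3)(96485)(+2.43) / ((8.314)(278)) = 304.321.
log₁₀ K = 304.321 / ln 10 = 132.2.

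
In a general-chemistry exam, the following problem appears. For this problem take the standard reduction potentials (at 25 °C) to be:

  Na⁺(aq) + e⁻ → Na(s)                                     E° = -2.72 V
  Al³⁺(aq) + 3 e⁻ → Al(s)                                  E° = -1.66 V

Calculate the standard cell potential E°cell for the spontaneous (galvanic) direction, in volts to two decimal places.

+1.06 V

The Al³⁺/Al couple has the higher reduction potential, so it is the cathode; Na⁺/Na is oxidised at the anode.
E°cell = E°(cathode) − E°(anode) = (-1.66) − (-2.72) = +1.06 V.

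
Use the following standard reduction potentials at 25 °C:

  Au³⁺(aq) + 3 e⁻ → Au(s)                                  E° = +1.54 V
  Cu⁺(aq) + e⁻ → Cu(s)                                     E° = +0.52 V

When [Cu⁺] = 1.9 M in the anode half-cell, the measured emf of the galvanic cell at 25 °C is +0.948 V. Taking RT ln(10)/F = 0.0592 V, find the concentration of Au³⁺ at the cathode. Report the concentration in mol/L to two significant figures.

Au³⁺/Au is the cathode, Cu⁺/Cu the anode: E°cell = +1.02 V, n = 3.
Overall reaction: Au³⁺(aq) + 3 Cu(s) → Au(s) + 3 Cu⁺(aq); Q = [Cu⁺]^3/[Au³⁺]^1.
From E = E° − (0.0592/n) log Q: log Q = (E° − E)·n/0.0592 = (+1.02 − (+0.948))·3/0.0592 = 3.6486.
So 1·log[Au³⁺] = 3·log(1.9) − log Q = 0.8363 − (3.6486) = -2.8123; [Au³⁺] = 10^(-2.8123) ≈ 0.0015 M.

0.0015 M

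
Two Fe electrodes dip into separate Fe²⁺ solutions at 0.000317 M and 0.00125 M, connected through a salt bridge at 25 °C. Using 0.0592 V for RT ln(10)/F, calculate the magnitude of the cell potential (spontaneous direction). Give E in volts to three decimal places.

For a concentration cell E°cell = 0. The 0.00125 M side is the cathode (reduction is favoured where [Fe²⁺] is higher).
With n = 2, E = −(0.0592/2) log([Fe²⁺]ₐₙ/[Fe²⁺]꜀ₐₜ) = −(0.0592/2) log(0.000317/0.00125) = −(0.0592/2)(-0.596) = +0.018 V.

+0.018 V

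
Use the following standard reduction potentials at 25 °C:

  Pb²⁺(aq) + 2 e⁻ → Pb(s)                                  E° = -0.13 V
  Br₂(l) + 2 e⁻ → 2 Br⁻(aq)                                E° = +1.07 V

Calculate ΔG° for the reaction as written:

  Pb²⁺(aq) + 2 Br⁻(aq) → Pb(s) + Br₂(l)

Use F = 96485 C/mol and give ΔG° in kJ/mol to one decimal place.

As written, Pb²⁺/Pb is reduced (cathode) and Br₂/Br⁻ is oxidised (anode), so E°cell = (-0.13) − (+1.07) = -1.20 V.
Balancing electrons gives n = 2.
ΔG° = −nFE° = −(2)(96485)(-1.20) = 231,564 J = +231.6 kJ/mol.

+231.6 kJ/mol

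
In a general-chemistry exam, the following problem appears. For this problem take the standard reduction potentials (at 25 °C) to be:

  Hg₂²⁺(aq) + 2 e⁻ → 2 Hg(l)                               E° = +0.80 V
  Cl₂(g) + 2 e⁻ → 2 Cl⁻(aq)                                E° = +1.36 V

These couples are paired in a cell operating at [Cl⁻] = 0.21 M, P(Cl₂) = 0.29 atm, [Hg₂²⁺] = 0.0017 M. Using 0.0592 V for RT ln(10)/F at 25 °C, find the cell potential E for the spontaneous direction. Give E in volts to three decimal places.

+0.666 V

Cl₂/Cl⁻ is the cathode (higher E°), Hg₂²⁺/Hg the anode: E°cell = +1.36 − (+0.80) = +0.56 V, n = 2.
Overall: Cl₂(g) + 2 Hg(l) → 2 Cl⁻(aq) + Hg₂²⁺(aq)
Q = [Cl⁻]^2·[Hg₂²⁺] / (P(Cl₂)); log Q = -3.588.
E = E° − (0.0592/n) log Q = +0.56 − (0.0592/2)(-3.588) = +0.666 V.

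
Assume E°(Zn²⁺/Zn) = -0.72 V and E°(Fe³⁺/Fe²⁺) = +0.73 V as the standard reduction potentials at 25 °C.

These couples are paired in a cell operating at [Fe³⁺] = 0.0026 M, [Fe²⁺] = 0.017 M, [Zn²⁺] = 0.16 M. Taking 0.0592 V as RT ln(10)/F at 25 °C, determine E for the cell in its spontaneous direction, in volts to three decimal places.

Fe³⁺/Fe²⁺ is the cathode (higher E°), Zn²⁺/Zn the anode: E°cell = +0.73 − (-0.72) = +1.45 V, n = 2.
Overall: 2 Fe³⁺(aq) + Zn(s) → 2 Fe²⁺(aq) + Zn²⁺(aq)
Q = [Fe²⁺]^2·[Zn²⁺] / ([Fe³⁺]^2); log Q = 0.835.
E = E° − (0.0592/n) log Q = +1.45 − (0.0592/2)(0.835) = +1.425 V.

+1.425 V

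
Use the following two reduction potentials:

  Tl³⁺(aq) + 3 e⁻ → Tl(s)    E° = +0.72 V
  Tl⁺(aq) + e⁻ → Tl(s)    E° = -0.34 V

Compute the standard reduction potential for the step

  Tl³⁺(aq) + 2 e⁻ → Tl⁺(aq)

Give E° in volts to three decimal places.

+1.250 V

Sequential free energies add, so n₃E°₃ = n₁E°₁ + n₂E°₂.
With n₃ = 3, and the known step contributing 1×(-0.34) V, the unknown satisfies 2·E° = 3×(+0.72) − 1×(-0.34) = +2.500.
E° = +2.500 / 2 = +1.250 V.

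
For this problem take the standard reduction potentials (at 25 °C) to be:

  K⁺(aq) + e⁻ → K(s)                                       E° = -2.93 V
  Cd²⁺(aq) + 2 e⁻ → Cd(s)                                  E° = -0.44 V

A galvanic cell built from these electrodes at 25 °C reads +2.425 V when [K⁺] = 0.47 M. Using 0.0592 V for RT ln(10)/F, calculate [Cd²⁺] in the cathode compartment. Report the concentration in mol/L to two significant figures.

0.0014 M

Cd²⁺/Cd is the cathode, K⁺/K the anode: E°cell = +2.49 V, n = 2.
Overall reaction: Cd²⁺(aq) + 2 K(s) → Cd(s) + 2 K⁺(aq); Q = [K⁺]^2/[Cd²⁺]^1.
From E = E° − (0.0592/n) log Q: log Q = (E° − E)·n/0.0592 = (+2.49 − (+2.425))·2/0.0592 = 2.1959.
So 1·log[Cd²⁺] = 2·log(0.47) − log Q = -0.6558 − (2.1959) = -2.8517; [Cd²⁺] = 10^(-2.8517) ≈ 0.0014 M.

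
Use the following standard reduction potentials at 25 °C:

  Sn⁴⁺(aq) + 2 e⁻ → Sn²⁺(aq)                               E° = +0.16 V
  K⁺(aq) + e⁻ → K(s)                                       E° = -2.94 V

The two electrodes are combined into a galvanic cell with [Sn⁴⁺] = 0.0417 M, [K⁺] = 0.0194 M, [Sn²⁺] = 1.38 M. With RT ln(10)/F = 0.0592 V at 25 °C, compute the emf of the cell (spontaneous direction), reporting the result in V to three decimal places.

+3.156 V

Sn⁴⁺/Sn²⁺ is the cathode (higher E°), K⁺/K the anode: E°cell = +0.16 − (-2.94) = +3.10 V, n = 2.
Overall: Sn⁴⁺(aq) + 2 K(s) → Sn²⁺(aq) + 2 K⁺(aq)
Q = [Sn²⁺]·[K⁺]^2 / ([Sn⁴⁺]); log Q = -1.905.
E = E° − (0.0592/n) log Q = +3.10 − (0.0592/2)(-1.905) = +3.156 V.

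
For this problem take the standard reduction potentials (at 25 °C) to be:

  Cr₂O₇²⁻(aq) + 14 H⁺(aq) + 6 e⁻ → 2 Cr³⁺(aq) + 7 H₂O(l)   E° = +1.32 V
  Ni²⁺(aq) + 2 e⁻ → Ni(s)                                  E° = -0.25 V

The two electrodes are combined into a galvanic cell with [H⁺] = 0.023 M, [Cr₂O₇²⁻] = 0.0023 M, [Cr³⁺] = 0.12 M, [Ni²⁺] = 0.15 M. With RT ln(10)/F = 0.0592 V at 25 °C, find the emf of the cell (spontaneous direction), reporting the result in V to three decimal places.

+1.360 V

Cr₂O₇²⁻/Cr³⁺ is the cathode (higher E°), Ni²⁺/Ni the anode: E°cell = +1.32 − (-0.25) = +1.57 V, n = 6.
Overall: Cr₂O₇²⁻(aq) + 14 H⁺(aq) + 3 Ni(s) → 2 Cr³⁺(aq) + 7 H₂O(l) + 3 Ni²⁺(aq)
Q = [Cr³⁺]^2·[Ni²⁺]^3 / ([Cr₂O₇²⁻]·[H⁺]^14); log Q = 21.261.
E = E° − (0.0592/n) log Q = +1.57 − (0.0592/6)(21.261) = +1.360 V.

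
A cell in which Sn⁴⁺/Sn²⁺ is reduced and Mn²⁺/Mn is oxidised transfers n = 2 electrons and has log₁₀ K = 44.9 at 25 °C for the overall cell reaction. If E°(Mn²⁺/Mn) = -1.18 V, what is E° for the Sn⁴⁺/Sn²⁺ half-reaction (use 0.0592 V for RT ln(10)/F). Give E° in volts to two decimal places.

+0.15 V

E°cell = (0.0592/n)·log K = (0.0592/2)(44.9) = +1.329 V.
Since Sn⁴⁺/Sn²⁺ is the cathode and Mn²⁺/Mn the anode, E°cell = E°(Sn⁴⁺/Sn²⁺) − E°(Mn²⁺/Mn).
So E°(Sn⁴⁺/Sn²⁺) = E°cell + E°(Mn²⁺/Mn) = +1.329 + (-1.18) = +0.15 V.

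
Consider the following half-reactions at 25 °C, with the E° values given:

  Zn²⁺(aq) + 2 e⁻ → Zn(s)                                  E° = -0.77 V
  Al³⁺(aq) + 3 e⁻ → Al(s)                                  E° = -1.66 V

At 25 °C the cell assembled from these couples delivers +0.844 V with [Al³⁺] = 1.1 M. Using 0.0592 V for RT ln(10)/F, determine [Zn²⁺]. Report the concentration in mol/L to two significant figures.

Zn²⁺/Zn is the cathode, Al³⁺/Al the anode: E°cell = +0.89 V, n = 6.
Overall reaction: 3 Zn²⁺(aq) + 2 Al(s) → 3 Zn(s) + 2 Al³⁺(aq); Q = [Al³⁺]^2/[Zn²⁺]^3.
From E = E° − (0.0592/n) log Q: log Q = (E° − E)·n/0.0592 = (+0.89 − (+0.844))·6/0.0592 = 4.6622.
So 3·log[Zn²⁺] = 2·log(1.1) − log Q = 0.0828 − (4.6622) = -4.5794; log[Zn²⁺] = -4.5794 / 3 = -1.5265; [Zn²⁺] = 10^(-1.5265) ≈ 0.030 M.

0.030 M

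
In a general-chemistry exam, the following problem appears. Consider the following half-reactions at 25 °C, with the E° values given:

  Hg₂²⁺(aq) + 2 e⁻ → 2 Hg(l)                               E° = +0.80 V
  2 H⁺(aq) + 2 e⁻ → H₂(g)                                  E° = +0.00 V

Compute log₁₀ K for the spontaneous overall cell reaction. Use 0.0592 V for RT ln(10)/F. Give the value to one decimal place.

27.0

Cathode: Hg₂²⁺/Hg; anode: H⁺/H₂. E°cell = +0.80 V, n = 2.
log K = nE°cell / 0.0592 = (2)(+0.80) / 0.0592 = 27.0.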